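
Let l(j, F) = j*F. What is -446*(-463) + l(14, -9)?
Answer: 206372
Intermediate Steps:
l(j, F) = F*j
-446*(-463) + l(14, -9) = -446*(-463) - 9*14 = 206498 - 126 = 206372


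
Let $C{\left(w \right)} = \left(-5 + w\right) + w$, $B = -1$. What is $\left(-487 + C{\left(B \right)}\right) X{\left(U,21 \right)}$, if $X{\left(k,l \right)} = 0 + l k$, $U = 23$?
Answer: $-238602$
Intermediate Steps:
$C{\left(w \right)} = -5 + 2 w$
$X{\left(k,l \right)} = k l$ ($X{\left(k,l \right)} = 0 + k l = k l$)
$\left(-487 + C{\left(B \right)}\right) X{\left(U,21 \right)} = \left(-487 + \left(-5 + 2 \left(-1\right)\right)\right) 23 \cdot 21 = \left(-487 - 7\right) 483 = \left(-494\right) 483 = -238602$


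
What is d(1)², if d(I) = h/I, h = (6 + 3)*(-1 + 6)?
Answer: 2025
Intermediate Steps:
h = 45 (h = 9*5 = 45)
d(I) = 45/I
d(1)² = (45/1)² = (45*1)² = 45² = 2025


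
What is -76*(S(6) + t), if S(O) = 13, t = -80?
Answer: 5092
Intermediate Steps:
-76*(S(6) + t) = -76*(13 - 80) = -76*(-67) = 5092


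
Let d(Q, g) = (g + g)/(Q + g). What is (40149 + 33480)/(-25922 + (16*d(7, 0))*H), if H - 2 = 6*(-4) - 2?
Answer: -73629/25922 ≈ -2.8404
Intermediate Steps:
d(Q, g) = 2*g/(Q + g) (d(Q, g) = (2*g)/(Q + g) = 2*g/(Q + g))
H = -24 (H = 2 + (6*(-4) - 2) = 2 + (-24 - 2) = 2 - 26 = -24)
(40149 + 33480)/(-25922 + (16*d(7, 0))*H) = (40149 + 33480)/(-25922 + (16*(2*0/(7 + 0)))*(-24)) = 73629/(-25922 + (16*(2*0/7))*(-24)) = 73629/(-25922 + (16*(2*0*(⅐)))*(-24)) = 73629/(-25922 + (16*0)*(-24)) = 73629/(-25922 + 0*(-24)) = 73629/(-25922 + 0) = 73629/(-25922) = 73629*(-1/25922) = -73629/25922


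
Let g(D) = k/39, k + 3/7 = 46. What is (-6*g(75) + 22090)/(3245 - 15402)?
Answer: -2009552/1106287 ≈ -1.8165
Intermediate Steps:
k = 319/7 (k = -3/7 + 46 = 319/7 ≈ 45.571)
g(D) = 319/273 (g(D) = (319/7)/39 = (319/7)*(1/39) = 319/273)
(-6*g(75) + 22090)/(3245 - 15402) = (-6*319/273 + 22090)/(3245 - 15402) = (-638/91 + 22090)/(-12157) = (2009552/91)*(-1/12157) = -2009552/1106287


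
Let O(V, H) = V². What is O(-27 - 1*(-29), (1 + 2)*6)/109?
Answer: 4/109 ≈ 0.036697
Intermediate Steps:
O(-27 - 1*(-29), (1 + 2)*6)/109 = (-27 - 1*(-29))²/109 = (-27 + 29)²*(1/109) = 2²*(1/109) = 4*(1/109) = 4/109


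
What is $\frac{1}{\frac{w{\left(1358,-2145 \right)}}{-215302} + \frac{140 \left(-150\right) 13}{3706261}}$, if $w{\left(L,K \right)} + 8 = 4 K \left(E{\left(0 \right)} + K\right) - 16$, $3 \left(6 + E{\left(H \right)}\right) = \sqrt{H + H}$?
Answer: $- \frac{30690977147}{2633072495466} \approx -0.011656$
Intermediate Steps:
$E{\left(H \right)} = -6 + \frac{\sqrt{2} \sqrt{H}}{3}$ ($E{\left(H \right)} = -6 + \frac{\sqrt{H + H}}{3} = -6 + \frac{\sqrt{2 H}}{3} = -6 + \frac{\sqrt{2} \sqrt{H}}{3}$)
$w{\left(L,K \right)} = -24 + 4 K \left(-6 + K\right)$ ($w{\left(L,K \right)} = -8 + \left(4 K \left(\left(-6 + \frac{\sqrt{2} \sqrt{0}}{3}\right) + K\right) - 16\right) = -8 + \left(4 K \left(\left(-6 + \frac{1}{3} \sqrt{2} \cdot 0\right) + K\right) - 16\right) = -8 + \left(4 K \left(\left(-6 + 0\right) + K\right) - 16\right) = -8 + \left(4 K \left(-6 + K\right) - 16\right) = -8 + \left(-16 + 4 K \left(-6 + K\right)\right) = -24 + 4 K \left(-6 + K\right)$)
$\frac{1}{\frac{w{\left(1358,-2145 \right)}}{-215302} + \frac{140 \left(-150\right) 13}{3706261}} = \frac{1}{\frac{-24 - -51480 + 4 \left(-2145\right)^{2}}{-215302} + \frac{140 \left(-150\right) 13}{3706261}} = \frac{1}{\left(-24 + 51480 + 4 \cdot 4601025\right) \left(- \frac{1}{215302}\right) + \left(-21000\right) 13 \cdot \frac{1}{3706261}} = \frac{1}{\left(-24 + 51480 + 18404100\right) \left(- \frac{1}{215302}\right) - \frac{21000}{285097}} = \frac{1}{18455556 \left(- \frac{1}{215302}\right) - \frac{21000}{285097}} = \frac{1}{- \frac{9227778}{107651} - \frac{21000}{285097}} = \frac{1}{- \frac{2633072495466}{30690977147}} = - \frac{30690977147}{2633072495466}$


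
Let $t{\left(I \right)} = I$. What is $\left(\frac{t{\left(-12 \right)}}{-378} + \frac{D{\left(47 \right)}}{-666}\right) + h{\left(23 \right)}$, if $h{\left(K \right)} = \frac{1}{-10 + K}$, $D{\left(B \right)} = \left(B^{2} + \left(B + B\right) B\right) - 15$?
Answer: $- \frac{297553}{30303} \approx -9.8193$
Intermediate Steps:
$D{\left(B \right)} = -15 + 3 B^{2}$ ($D{\left(B \right)} = \left(B^{2} + 2 B B\right) - 15 = \left(B^{2} + 2 B^{2}\right) - 15 = 3 B^{2} - 15 = -15 + 3 B^{2}$)
$\left(\frac{t{\left(-12 \right)}}{-378} + \frac{D{\left(47 \right)}}{-666}\right) + h{\left(23 \right)} = \left(- \frac{12}{-378} + \frac{-15 + 3 \cdot 47^{2}}{-666}\right) + \frac{1}{-10 + 23} = \left(\left(-12\right) \left(- \frac{1}{378}\right) + \left(-15 + 3 \cdot 2209\right) \left(- \frac{1}{666}\right)\right) + \frac{1}{13} = \left(\frac{2}{63} + \left(-15 + 6627\right) \left(- \frac{1}{666}\right)\right) + \frac{1}{13} = \left(\frac{2}{63} + 6612 \left(- \frac{1}{666}\right)\right) + \frac{1}{13} = \left(\frac{2}{63} - \frac{1102}{111}\right) + \frac{1}{13} = - \frac{23068}{2331} + \frac{1}{13} = - \frac{297553}{30303}$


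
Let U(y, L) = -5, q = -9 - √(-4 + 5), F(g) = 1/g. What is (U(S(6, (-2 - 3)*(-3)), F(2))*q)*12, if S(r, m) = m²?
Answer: 600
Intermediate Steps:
q = -10 (q = -9 - √1 = -9 - 1*1 = -9 - 1 = -10)
(U(S(6, (-2 - 3)*(-3)), F(2))*q)*12 = -5*(-10)*12 = 50*12 = 600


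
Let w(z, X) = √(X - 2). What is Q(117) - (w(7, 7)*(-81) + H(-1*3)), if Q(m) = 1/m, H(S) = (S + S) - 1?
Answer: 820/117 + 81*√5 ≈ 188.13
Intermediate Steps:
H(S) = -1 + 2*S (H(S) = 2*S - 1 = -1 + 2*S)
w(z, X) = √(-2 + X)
Q(117) - (w(7, 7)*(-81) + H(-1*3)) = 1/117 - (√(-2 + 7)*(-81) + (-1 + 2*(-1*3))) = 1/117 - (√5*(-81) + (-1 + 2*(-3))) = 1/117 - (-81*√5 + (-1 - 6)) = 1/117 - (-81*√5 - 7) = 1/117 - (-7 - 81*√5) = 1/117 + (7 + 81*√5) = 820/117 + 81*√5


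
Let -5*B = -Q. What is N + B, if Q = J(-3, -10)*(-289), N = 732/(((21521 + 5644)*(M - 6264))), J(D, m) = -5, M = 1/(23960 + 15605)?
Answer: 129711715751489/448829472949 ≈ 289.00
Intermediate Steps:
M = 1/39565 ≈ 2.5275e-5
N = -1930772/448829472949 (N = 732/(((21521 + 5644)*(1/39565 - 6264))) = 732/((27165*(-247835159/39565))) = 732/(-1346488418847/7913) = 732*(-7913/1346488418847) = -1930772/448829472949 ≈ -4.3018e-6)
Q = 1445 (Q = -5*(-289) = 1445)
B = 289 (B = -(-1)*1445/5 = -⅕*(-1445) = 289)
N + B = -1930772/448829472949 + 289 = 129711715751489/448829472949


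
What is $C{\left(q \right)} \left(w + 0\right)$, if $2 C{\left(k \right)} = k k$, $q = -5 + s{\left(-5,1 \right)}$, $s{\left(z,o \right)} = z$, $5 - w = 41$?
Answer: $-1800$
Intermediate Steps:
$w = -36$ ($w = 5 - 41 = -36$)
$q = -10$ ($q = -5 - 5 = -10$)
$C{\left(k \right)} = \frac{k^{2}}{2}$ ($C{\left(k \right)} = \frac{k k}{2} = \frac{k^{2}}{2}$)
$C{\left(q \right)} \left(w + 0\right) = \frac{\left(-10\right)^{2}}{2} \left(-36 + 0\right) = \frac{1}{2} \cdot 100 \left(-36\right) = 50 \left(-36\right) = -1800$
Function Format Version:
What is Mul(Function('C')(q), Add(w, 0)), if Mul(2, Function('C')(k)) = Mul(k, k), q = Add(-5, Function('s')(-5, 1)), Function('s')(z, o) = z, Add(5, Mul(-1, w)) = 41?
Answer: -1800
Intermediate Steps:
w = -36 (w = Add(5, Mul(-1, 41)) = Add(5, -41) = -36)
q = -10 (q = Add(-5, -5) = -10)
Function('C')(k) = Mul(Rational(1, 2), Pow(k, 2)) (Function('C')(k) = Mul(Rational(1, 2), Mul(k, k)) = Mul(Rational(1, 2), Pow(k, 2)))
Mul(Function('C')(q), Add(w, 0)) = Mul(Mul(Rational(1, 2), Pow(-10, 2)), Add(-36, 0)) = Mul(Mul(Rational(1, 2), 100), -36) = Mul(50, -36) = -1800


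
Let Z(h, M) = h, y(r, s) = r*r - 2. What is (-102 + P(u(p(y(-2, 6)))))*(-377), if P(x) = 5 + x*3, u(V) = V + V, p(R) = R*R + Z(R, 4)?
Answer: 22997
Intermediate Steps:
y(r, s) = -2 + r**2 (y(r, s) = r**2 - 2 = -2 + r**2)
p(R) = R + R**2 (p(R) = R*R + R = R**2 + R = R + R**2)
u(V) = 2*V
P(x) = 5 + 3*x
(-102 + P(u(p(y(-2, 6)))))*(-377) = (-102 + (5 + 3*(2*((-2 + (-2)**2)*(1 + (-2 + (-2)**2))))))*(-377) = (-102 + (5 + 3*(2*((-2 + 4)*(1 + (-2 + 4))))))*(-377) = (-102 + (5 + 3*(2*(2*(1 + 2)))))*(-377) = (-102 + (5 + 3*(2*(2*3))))*(-377) = (-102 + (5 + 3*(2*6)))*(-377) = (-102 + (5 + 3*12))*(-377) = (-102 + (5 + 36))*(-377) = (-102 + 41)*(-377) = -61*(-377) = 22997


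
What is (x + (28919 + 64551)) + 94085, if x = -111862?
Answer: 75693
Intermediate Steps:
(x + (28919 + 64551)) + 94085 = (-111862 + (28919 + 64551)) + 94085 = (-111862 + 93470) + 94085 = -18392 + 94085 = 75693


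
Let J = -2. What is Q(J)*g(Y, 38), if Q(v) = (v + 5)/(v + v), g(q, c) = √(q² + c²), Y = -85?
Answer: -3*√8669/4 ≈ -69.831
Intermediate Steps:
g(q, c) = √(c² + q²)
Q(v) = (5 + v)/(2*v) (Q(v) = (5 + v)/((2*v)) = (5 + v)*(1/(2*v)) = (5 + v)/(2*v))
Q(J)*g(Y, 38) = ((½)*(5 - 2)/(-2))*√(38² + (-85)²) = ((½)*(-½)*3)*√(1444 + 7225) = -3*√8669/4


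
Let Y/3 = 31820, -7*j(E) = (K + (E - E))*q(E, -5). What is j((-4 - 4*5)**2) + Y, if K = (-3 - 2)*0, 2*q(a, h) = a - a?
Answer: 95460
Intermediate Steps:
q(a, h) = 0 (q(a, h) = (a - a)/2 = (1/2)*0 = 0)
K = 0 (K = -5*0 = 0)
j(E) = 0 (j(E) = -(0 + (E - E))*0/7 = -(0 + 0)*0/7 = -0*0 = -1/7*0 = 0)
Y = 95460 (Y = 3*31820 = 95460)
j((-4 - 4*5)**2) + Y = 0 + 95460 = 95460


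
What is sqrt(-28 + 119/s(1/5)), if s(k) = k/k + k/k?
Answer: 3*sqrt(14)/2 ≈ 5.6125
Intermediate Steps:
s(k) = 2 (s(k) = 1 + 1 = 2)
sqrt(-28 + 119/s(1/5)) = sqrt(-28 + 119/2) = sqrt(63/2) = 3*sqrt(14)/2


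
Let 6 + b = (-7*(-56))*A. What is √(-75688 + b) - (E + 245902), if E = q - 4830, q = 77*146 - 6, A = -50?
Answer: -252308 + I*√95294 ≈ -2.5231e+5 + 308.7*I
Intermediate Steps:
q = 11236 (q = 11242 - 6 = 11236)
b = -19606 (b = -6 - 7*(-56)*(-50) = -6 + 392*(-50) = -6 - 19600 = -19606)
E = 6406 (E = 11236 - 4830 = 6406)
√(-75688 + b) - (E + 245902) = √(-75688 - 19606) - (6406 + 245902) = √(-95294) - 1*252308 = I*√95294 - 252308 = -252308 + I*√95294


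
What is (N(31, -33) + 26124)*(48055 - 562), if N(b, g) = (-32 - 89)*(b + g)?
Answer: 1252200438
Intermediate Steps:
N(b, g) = -121*b - 121*g (N(b, g) = -121*(b + g) = -121*b - 121*g)
(N(31, -33) + 26124)*(48055 - 562) = ((-121*31 - 121*(-33)) + 26124)*(48055 - 562) = ((-3751 + 3993) + 26124)*47493 = (242 + 26124)*47493 = 26366*47493 = 1252200438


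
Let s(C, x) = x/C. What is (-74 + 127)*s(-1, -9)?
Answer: 477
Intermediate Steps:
(-74 + 127)*s(-1, -9) = (-74 + 127)*(-9/(-1)) = 53*(-9*(-1)) = 53*9 = 477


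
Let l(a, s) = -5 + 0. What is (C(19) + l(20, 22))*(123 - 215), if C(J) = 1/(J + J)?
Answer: 8694/19 ≈ 457.58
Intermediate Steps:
l(a, s) = -5
C(J) = 1/(2*J)
(C(19) + l(20, 22))*(123 - 215) = ((½)/19 - 5)*(123 - 215) = ((½)*(1/19) - 5)*(-92) = (1/38 - 5)*(-92) = -189/38*(-92) = 8694/19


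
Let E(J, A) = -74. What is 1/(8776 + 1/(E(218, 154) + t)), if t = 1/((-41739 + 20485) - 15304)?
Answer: 2705293/23741614810 ≈ 0.00011395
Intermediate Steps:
t = -1/36558 (t = 1/(-21254 - 15304) = 1/(-36558) = -1/36558 ≈ -2.7354e-5)
1/(8776 + 1/(E(218, 154) + t)) = 1/(8776 + 1/(-74 - 1/36558)) = 1/(8776 + 1/(-2705293/36558)) = 1/(8776 - 36558/2705293) = 1/(23741614810/2705293) = 2705293/23741614810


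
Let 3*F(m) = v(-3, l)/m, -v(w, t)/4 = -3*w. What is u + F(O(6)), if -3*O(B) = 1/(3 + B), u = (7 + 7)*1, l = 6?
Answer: 338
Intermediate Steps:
v(w, t) = 12*w (v(w, t) = -(-12)*w = 12*w)
u = 14 (u = 14*1 = 14)
O(B) = -1/(3*(3 + B))
F(m) = -12/m (F(m) = ((12*(-3))/m)/3 = (-36/m)/3 = -12/m)
u + F(O(6)) = 14 - 12/((-1/(9 + 3*6))) = 14 - 12/((-1/(9 + 18))) = 14 - 12/((-1/27)) = 14 - 12/((-1*1/27)) = 14 - 12/(-1/27) = 14 - 12*(-27) = 14 + 324 = 338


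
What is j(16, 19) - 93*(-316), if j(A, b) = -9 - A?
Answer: 29363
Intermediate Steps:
j(16, 19) - 93*(-316) = (-9 - 1*16) - 93*(-316) = (-9 - 16) + 29388 = -25 + 29388 = 29363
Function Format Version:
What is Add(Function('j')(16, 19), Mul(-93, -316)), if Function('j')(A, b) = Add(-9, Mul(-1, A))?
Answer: 29363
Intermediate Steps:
Add(Function('j')(16, 19), Mul(-93, -316)) = Add(Add(-9, Mul(-1, 16)), Mul(-93, -316)) = Add(Add(-9, -16), 29388) = Add(-25, 29388) = 29363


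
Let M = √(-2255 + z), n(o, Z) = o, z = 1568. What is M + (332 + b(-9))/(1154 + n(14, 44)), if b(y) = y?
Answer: 323/1168 + I*√687 ≈ 0.27654 + 26.211*I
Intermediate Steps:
M = I*√687 (M = √(-2255 + 1568) = √(-687) = I*√687 ≈ 26.211*I)
M + (332 + b(-9))/(1154 + n(14, 44)) = I*√687 + (332 - 9)/(1154 + 14) = I*√687 + 323/1168 = 323/1168 + I*√687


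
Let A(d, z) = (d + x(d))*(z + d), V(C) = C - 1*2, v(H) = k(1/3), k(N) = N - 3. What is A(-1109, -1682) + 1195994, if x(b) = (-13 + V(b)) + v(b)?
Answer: 22307219/3 ≈ 7.4357e+6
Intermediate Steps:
k(N) = -3 + N
v(H) = -8/3 (v(H) = -3 + 1/3 = -8/3)
V(C) = -2 + C (V(C) = C - 2 = -2 + C)
x(b) = -53/3 + b (x(b) = (-13 + (-2 + b)) - 8/3 = (-15 + b) - 8/3 = -53/3 + b)
A(d, z) = (-53/3 + 2*d)*(d + z) (A(d, z) = (d + (-53/3 + d))*(z + d) = (-53/3 + 2*d)*(d + z))
A(-1109, -1682) + 1195994 = (2*(-1109)**2 - 53/3*(-1109) - 53/3*(-1682) + 2*(-1109)*(-1682)) + 1195994 = (2*1229881 + 58777/3 + 89146/3 + 3730676) + 1195994 = (2459762 + 58777/3 + 89146/3 + 3730676) + 1195994 = 18719237/3 + 1195994 = 22307219/3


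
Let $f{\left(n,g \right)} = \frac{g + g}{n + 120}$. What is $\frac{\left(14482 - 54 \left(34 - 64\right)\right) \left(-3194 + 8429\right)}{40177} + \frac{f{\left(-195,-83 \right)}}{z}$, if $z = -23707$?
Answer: $\frac{149876779339868}{71435710425} \approx 2098.1$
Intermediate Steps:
$f{\left(n,g \right)} = \frac{2 g}{120 + n}$
$\frac{\left(14482 - 54 \left(34 - 64\right)\right) \left(-3194 + 8429\right)}{40177} + \frac{f{\left(-195,-83 \right)}}{z} = \frac{\left(14482 - 54 \left(34 - 64\right)\right) \left(-3194 + 8429\right)}{40177} + \frac{2 \left(-83\right) \frac{1}{120 - 195}}{-23707} = \left(14482 - -1620\right) 5235 \cdot \frac{1}{40177} + 2 \left(-83\right) \frac{1}{-75} \left(- \frac{1}{23707}\right) = \left(14482 + 1620\right) 5235 \cdot \frac{1}{40177} + 2 \left(-83\right) \left(- \frac{1}{75}\right) \left(- \frac{1}{23707}\right) = 16102 \cdot 5235 \cdot \frac{1}{40177} + \frac{166}{75} \left(- \frac{1}{23707}\right) = 84293970 \cdot \frac{1}{40177} - \frac{166}{1778025} = \frac{84293970}{40177} - \frac{166}{1778025} = \frac{149876779339868}{71435710425}$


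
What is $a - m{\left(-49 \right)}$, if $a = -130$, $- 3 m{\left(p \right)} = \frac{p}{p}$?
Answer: $- \frac{389}{3} \approx -129.67$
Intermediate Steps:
$m{\left(p \right)} = - \frac{1}{3}$ ($m{\left(p \right)} = - \frac{p \frac{1}{p}}{3} = \left(- \frac{1}{3}\right) 1 = - \frac{1}{3}$)
$a - m{\left(-49 \right)} = -130 - - \frac{1}{3} = -130 + \frac{1}{3} = - \frac{389}{3}$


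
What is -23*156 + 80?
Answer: -3508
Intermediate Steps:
-23*156 + 80 = -3588 + 80 = -3508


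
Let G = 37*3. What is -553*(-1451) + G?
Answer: 802514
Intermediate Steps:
G = 111
-553*(-1451) + G = -553*(-1451) + 111 = 802403 + 111 = 802514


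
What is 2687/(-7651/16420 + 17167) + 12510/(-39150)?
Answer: -2220902119/13623933635 ≈ -0.16301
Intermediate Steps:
2687/(-7651/16420 + 17167) + 12510/(-39150) = 2687/(-7651*1/16420 + 17167) + 12510*(-1/39150) = 2687/(-7651/16420 + 17167) - 139/435 = 2687/(281874489/16420) - 139/435 = 2687*(16420/281874489) - 139/435 = 44120540/281874489 - 139/435 = -2220902119/13623933635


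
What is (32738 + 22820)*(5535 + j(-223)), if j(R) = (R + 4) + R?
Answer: 282956894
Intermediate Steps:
j(R) = 4 + 2*R (j(R) = (4 + R) + R = 4 + 2*R)
(32738 + 22820)*(5535 + j(-223)) = (32738 + 22820)*(5535 + (4 + 2*(-223))) = 55558*(5535 + (4 - 446)) = 55558*(5535 - 442) = 55558*5093 = 282956894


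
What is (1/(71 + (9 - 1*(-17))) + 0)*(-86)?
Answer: -86/97 ≈ -0.88660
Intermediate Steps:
(1/(71 + (9 - 1*(-17))) + 0)*(-86) = (1/(71 + (9 + 17)) + 0)*(-86) = (1/(71 + 26) + 0)*(-86) = (1/97 + 0)*(-86) = (1/97)*(-86) = -86/97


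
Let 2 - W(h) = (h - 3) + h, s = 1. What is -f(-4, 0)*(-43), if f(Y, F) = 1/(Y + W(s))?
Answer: -43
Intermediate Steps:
W(h) = 5 - 2*h (W(h) = 2 - ((h - 3) + h) = 2 - ((-3 + h) + h) = 2 - (-3 + 2*h) = 2 + (3 - 2*h) = 5 - 2*h)
f(Y, F) = 1/(3 + Y) (f(Y, F) = 1/(Y + (5 - 2*1)) = 1/(Y + (5 - 2)) = 1/(Y + 3) = 1/(3 + Y))
-f(-4, 0)*(-43) = -(-43)/(3 - 4) = -(-43)/(-1) = -(-1)*(-43) = -1*43 = -43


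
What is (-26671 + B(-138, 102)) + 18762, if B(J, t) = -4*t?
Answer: -8317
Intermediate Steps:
(-26671 + B(-138, 102)) + 18762 = (-26671 - 4*102) + 18762 = (-26671 - 408) + 18762 = -27079 + 18762 = -8317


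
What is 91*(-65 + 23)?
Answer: -3822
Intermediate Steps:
91*(-65 + 23) = 91*(-42) = -3822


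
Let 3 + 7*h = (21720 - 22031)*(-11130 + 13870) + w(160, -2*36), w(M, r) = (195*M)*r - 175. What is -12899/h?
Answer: 12899/442674 ≈ 0.029139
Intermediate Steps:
w(M, r) = -175 + 195*M*r (w(M, r) = 195*M*r - 175 = -175 + 195*M*r)
h = -442674 (h = -3/7 + ((21720 - 22031)*(-11130 + 13870) + (-175 + 195*160*(-2*36)))/7 = -3/7 + (-311*2740 + (-175 + 195*160*(-72)))/7 = -3/7 + (-852140 + (-175 - 2246400))/7 = -3/7 + (-852140 - 2246575)/7 = -3/7 + (⅐)*(-3098715) = -3/7 - 3098715/7 = -442674)
-12899/h = -12899/(-442674) = -12899*(-1/442674) = 12899/442674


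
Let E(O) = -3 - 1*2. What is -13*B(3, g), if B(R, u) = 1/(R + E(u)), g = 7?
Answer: 13/2 ≈ 6.5000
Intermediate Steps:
E(O) = -5 (E(O) = -3 - 2 = -5)
B(R, u) = 1/(-5 + R) (B(R, u) = 1/(R - 5) = 1/(-5 + R))
-13*B(3, g) = -13/(-5 + 3) = -13/(-2) = -13*(-½) = 13/2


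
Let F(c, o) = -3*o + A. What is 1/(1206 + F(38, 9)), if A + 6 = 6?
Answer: 1/1179 ≈ 0.00084818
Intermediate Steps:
A = 0 (A = -6 + 6 = 0)
F(c, o) = -3*o (F(c, o) = -3*o + 0 = -3*o)
1/(1206 + F(38, 9)) = 1/(1206 - 3*9) = 1/(1206 - 27) = 1/1179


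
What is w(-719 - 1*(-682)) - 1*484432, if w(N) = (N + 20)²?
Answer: -484143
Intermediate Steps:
w(N) = (20 + N)²
w(-719 - 1*(-682)) - 1*484432 = (20 + (-719 - 1*(-682)))² - 1*484432 = (20 + (-719 + 682))² - 484432 = (20 - 37)² - 484432 = (-17)² - 484432 = 289 - 484432 = -484143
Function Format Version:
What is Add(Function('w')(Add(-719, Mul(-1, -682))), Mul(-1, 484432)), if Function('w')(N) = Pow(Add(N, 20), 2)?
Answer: -484143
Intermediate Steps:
Function('w')(N) = Pow(Add(20, N), 2)
Add(Function('w')(Add(-719, Mul(-1, -682))), Mul(-1, 484432)) = Add(Pow(Add(20, Add(-719, Mul(-1, -682))), 2), Mul(-1, 484432)) = Add(Pow(Add(20, Add(-719, 682)), 2), -484432) = Add(Pow(Add(20, -37), 2), -484432) = Add(Pow(-17, 2), -484432) = Add(289, -484432) = -484143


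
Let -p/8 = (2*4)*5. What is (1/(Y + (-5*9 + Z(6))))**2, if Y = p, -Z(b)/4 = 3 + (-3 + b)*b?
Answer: 1/201601 ≈ 4.9603e-6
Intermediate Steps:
Z(b) = -12 - 4*b*(-3 + b) (Z(b) = -4*(3 + (-3 + b)*b) = -4*(3 + b*(-3 + b)) = -12 - 4*b*(-3 + b))
p = -320 (p = -8*2*4*5 = -64*5 = -8*40 = -320)
Y = -320
(1/(Y + (-5*9 + Z(6))))**2 = (1/(-320 + (-5*9 + (-12 - 4*6**2 + 12*6))))**2 = (1/(-320 + (-45 + (-12 - 4*36 + 72))))**2 = (1/(-320 + (-45 + (-12 - 144 + 72))))**2 = (1/(-320 + (-45 - 84)))**2 = (1/(-320 - 129))**2 = (1/(-449))**2 = (-1/449)**2 = 1/201601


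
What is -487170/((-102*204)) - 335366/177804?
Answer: 1106145541/51385356 ≈ 21.526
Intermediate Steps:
-487170/((-102*204)) - 335366/177804 = -487170/(-20808) - 335366*1/177804 = -487170*(-1/20808) - 167683/88902 = 27065/1156 - 167683/88902 = 1106145541/51385356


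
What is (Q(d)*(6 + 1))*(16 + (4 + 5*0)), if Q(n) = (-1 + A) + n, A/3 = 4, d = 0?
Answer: 1540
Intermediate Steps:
A = 12 (A = 3*4 = 12)
Q(n) = 11 + n (Q(n) = (-1 + 12) + n = 11 + n)
(Q(d)*(6 + 1))*(16 + (4 + 5*0)) = ((11 + 0)*(6 + 1))*(16 + (4 + 5*0)) = (11*7)*(16 + (4 + 0)) = 77*(16 + 4) = 77*20 = 1540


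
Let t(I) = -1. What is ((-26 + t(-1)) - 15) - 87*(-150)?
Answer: 13008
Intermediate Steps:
((-26 + t(-1)) - 15) - 87*(-150) = ((-26 - 1) - 15) - 87*(-150) = (-27 - 15) + 13050 = -42 + 13050 = 13008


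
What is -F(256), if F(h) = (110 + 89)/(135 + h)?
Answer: -199/391 ≈ -0.50895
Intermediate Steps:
F(h) = 199/(135 + h)
-F(256) = -199/(135 + 256) = -199/391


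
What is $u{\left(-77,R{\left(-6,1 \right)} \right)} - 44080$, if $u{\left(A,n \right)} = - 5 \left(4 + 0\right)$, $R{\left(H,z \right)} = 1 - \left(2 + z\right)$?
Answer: $-44100$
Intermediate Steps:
$R{\left(H,z \right)} = -1 - z$
$u{\left(A,n \right)} = -20$ ($u{\left(A,n \right)} = \left(-5\right) 4 = -20$)
$u{\left(-77,R{\left(-6,1 \right)} \right)} - 44080 = -20 - 44080 = -44100$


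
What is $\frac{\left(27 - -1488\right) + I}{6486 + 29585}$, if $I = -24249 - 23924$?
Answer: $- \frac{46658}{36071} \approx -1.2935$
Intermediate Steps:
$I = -48173$
$\frac{\left(27 - -1488\right) + I}{6486 + 29585} = \frac{\left(27 - -1488\right) - 48173}{6486 + 29585} = \frac{\left(27 + 1488\right) - 48173}{36071} = \left(1515 - 48173\right) \frac{1}{36071} = \left(-46658\right) \frac{1}{36071} = - \frac{46658}{36071}$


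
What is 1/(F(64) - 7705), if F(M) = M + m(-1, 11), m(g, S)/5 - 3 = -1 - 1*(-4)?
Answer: -1/7611 ≈ -0.00013139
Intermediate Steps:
m(g, S) = 30 (m(g, S) = 15 + 5*(-1 - 1*(-4)) = 15 + 5*(-1 + 4) = 15 + 5*3 = 15 + 15 = 30)
F(M) = 30 + M (F(M) = M + 30 = 30 + M)
1/(F(64) - 7705) = 1/((30 + 64) - 7705) = 1/(94 - 7705) = 1/(-7611) = -1/7611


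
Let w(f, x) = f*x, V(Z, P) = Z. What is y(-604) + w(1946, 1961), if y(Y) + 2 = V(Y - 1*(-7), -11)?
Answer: 3815507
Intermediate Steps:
y(Y) = 5 + Y (y(Y) = -2 + (Y - 1*(-7)) = -2 + (Y + 7) = -2 + (7 + Y) = 5 + Y)
y(-604) + w(1946, 1961) = (5 - 604) + 1946*1961 = -599 + 3816106 = 3815507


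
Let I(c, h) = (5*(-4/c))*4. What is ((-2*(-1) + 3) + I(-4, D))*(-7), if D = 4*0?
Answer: -175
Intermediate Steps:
D = 0
I(c, h) = -80/c (I(c, h) = -20/c*4 = -80/c)
((-2*(-1) + 3) + I(-4, D))*(-7) = ((-2*(-1) + 3) - 80/(-4))*(-7) = ((2 + 3) - 80*(-¼))*(-7) = (5 + 20)*(-7) = 25*(-7) = -175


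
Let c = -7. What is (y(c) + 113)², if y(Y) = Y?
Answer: 11236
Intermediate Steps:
(y(c) + 113)² = (-7 + 113)² = 106² = 11236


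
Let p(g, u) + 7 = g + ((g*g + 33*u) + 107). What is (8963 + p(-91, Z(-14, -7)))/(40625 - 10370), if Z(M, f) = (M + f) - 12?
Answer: 5388/10085 ≈ 0.53426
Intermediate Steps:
Z(M, f) = -12 + M + f
p(g, u) = 100 + g + g**2 + 33*u (p(g, u) = -7 + (g + ((g*g + 33*u) + 107)) = -7 + (g + ((g**2 + 33*u) + 107)) = -7 + (g + (107 + g**2 + 33*u)) = -7 + (107 + g + g**2 + 33*u) = 100 + g + g**2 + 33*u)
(8963 + p(-91, Z(-14, -7)))/(40625 - 10370) = (8963 + (100 - 91 + (-91)**2 + 33*(-12 - 14 - 7)))/(40625 - 10370) = (8963 + (100 - 91 + 8281 + 33*(-33)))/30255 = (8963 + (100 - 91 + 8281 - 1089))*(1/30255) = (8963 + 7201)*(1/30255) = 16164*(1/30255) = 5388/10085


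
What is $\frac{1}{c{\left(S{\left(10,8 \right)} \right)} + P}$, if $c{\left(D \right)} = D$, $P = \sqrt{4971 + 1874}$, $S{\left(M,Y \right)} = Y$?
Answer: $- \frac{8}{6781} + \frac{37 \sqrt{5}}{6781} \approx 0.011021$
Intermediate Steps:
$P = 37 \sqrt{5}$ ($P = \sqrt{6845} = 37 \sqrt{5} \approx 82.734$)
$\frac{1}{c{\left(S{\left(10,8 \right)} \right)} + P} = \frac{1}{8 + 37 \sqrt{5}}$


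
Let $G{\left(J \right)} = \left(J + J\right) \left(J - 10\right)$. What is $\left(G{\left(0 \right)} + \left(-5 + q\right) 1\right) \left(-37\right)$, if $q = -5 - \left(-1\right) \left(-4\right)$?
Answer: $518$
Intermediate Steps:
$q = -9$ ($q = -5 - 4 = -9$)
$G{\left(J \right)} = 2 J \left(-10 + J\right)$
$\left(G{\left(0 \right)} + \left(-5 + q\right) 1\right) \left(-37\right) = \left(2 \cdot 0 \left(-10 + 0\right) + \left(-5 - 9\right) 1\right) \left(-37\right) = \left(2 \cdot 0 \left(-10\right) - 14\right) \left(-37\right) = \left(0 - 14\right) \left(-37\right) = \left(-14\right) \left(-37\right) = 518$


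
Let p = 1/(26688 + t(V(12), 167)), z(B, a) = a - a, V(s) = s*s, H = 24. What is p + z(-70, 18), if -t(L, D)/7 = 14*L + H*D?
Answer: -1/15480 ≈ -6.4599e-5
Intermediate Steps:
V(s) = s**2
z(B, a) = 0
t(L, D) = -168*D - 98*L (t(L, D) = -7*(14*L + 24*D) = -168*D - 98*L)
p = -1/15480 (p = 1/(26688 + (-168*167 - 98*12**2)) = 1/(26688 + (-28056 - 98*144)) = 1/(26688 + (-28056 - 14112)) = 1/(26688 - 42168) = 1/(-15480) = -1/15480 ≈ -6.4599e-5)
p + z(-70, 18) = -1/15480 + 0 = -1/15480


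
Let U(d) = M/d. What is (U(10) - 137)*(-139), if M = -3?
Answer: 190847/10 ≈ 19085.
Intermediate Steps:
U(d) = -3/d
(U(10) - 137)*(-139) = (-3/10 - 137)*(-139) = -1373/10*(-139) = 190847/10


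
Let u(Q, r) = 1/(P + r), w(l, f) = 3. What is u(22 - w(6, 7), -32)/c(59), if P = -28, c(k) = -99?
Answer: 1/5940 ≈ 0.00016835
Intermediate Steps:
u(Q, r) = 1/(-28 + r)
u(22 - w(6, 7), -32)/c(59) = 1/(-28 - 32*(-99)) = -1/99/(-60) = -1/60*(-1/99) = 1/5940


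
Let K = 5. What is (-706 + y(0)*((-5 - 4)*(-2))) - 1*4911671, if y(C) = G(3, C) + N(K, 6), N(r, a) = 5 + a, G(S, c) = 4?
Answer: -4912107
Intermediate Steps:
y(C) = 15 (y(C) = 4 + (5 + 6) = 4 + 11 = 15)
(-706 + y(0)*((-5 - 4)*(-2))) - 1*4911671 = (-706 + 15*((-5 - 4)*(-2))) - 1*4911671 = (-706 + 15*(-9*(-2))) - 4911671 = (-706 + 15*18) - 4911671 = (-706 + 270) - 4911671 = -436 - 4911671 = -4912107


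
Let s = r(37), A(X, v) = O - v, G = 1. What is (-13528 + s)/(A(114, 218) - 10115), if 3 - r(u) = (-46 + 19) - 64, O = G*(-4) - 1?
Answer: 2239/1723 ≈ 1.2995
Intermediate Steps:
O = -5 (O = 1*(-4) - 1 = -4 - 1 = -5)
r(u) = 94 (r(u) = 3 - ((-46 + 19) - 64) = 3 - (-27 - 64) = 3 - 1*(-91) = 3 + 91 = 94)
A(X, v) = -5 - v
s = 94
(-13528 + s)/(A(114, 218) - 10115) = (-13528 + 94)/((-5 - 1*218) - 10115) = -13434/((-5 - 218) - 10115) = -13434/(-223 - 10115) = -13434/(-10338) = -13434*(-1/10338) = 2239/1723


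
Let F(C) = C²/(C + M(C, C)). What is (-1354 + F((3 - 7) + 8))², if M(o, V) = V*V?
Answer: 45778756/25 ≈ 1.8312e+6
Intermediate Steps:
M(o, V) = V²
F(C) = C²/(C + C²)
(-1354 + F((3 - 7) + 8))² = (-1354 + ((3 - 7) + 8)/(1 + ((3 - 7) + 8)))² = (-1354 + (-4 + 8)/(1 + (-4 + 8)))² = (-1354 + 4/(1 + 4))² = (-1354 + 4/5)² = (-1354 + 4*(⅕))² = (-1354 + ⅘)² = (-6766/5)² = 45778756/25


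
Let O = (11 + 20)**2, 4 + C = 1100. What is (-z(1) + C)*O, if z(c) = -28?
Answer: 1080164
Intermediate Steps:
C = 1096 (C = -4 + 1100 = 1096)
O = 961 (O = 31**2 = 961)
(-z(1) + C)*O = (-1*(-28) + 1096)*961 = (28 + 1096)*961 = 1124*961 = 1080164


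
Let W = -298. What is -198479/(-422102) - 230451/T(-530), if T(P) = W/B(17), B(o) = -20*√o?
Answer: 198479/422102 - 2304510*√17/149 ≈ -63770.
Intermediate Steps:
T(P) = 149*√17/170 (T(P) = -298*(-√17/340) = -(-149)*√17/170 = 149*√17/170)
-198479/(-422102) - 230451/T(-530) = -198479/(-422102) - 230451*10*√17/149 = -198479*(-1/422102) - 2304510*√17/149 = 198479/422102 - 2304510*√17/149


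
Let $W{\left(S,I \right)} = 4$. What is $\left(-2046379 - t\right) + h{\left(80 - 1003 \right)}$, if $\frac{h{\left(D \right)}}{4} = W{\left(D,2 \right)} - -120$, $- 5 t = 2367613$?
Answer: $- \frac{7861802}{5} \approx -1.5724 \cdot 10^{6}$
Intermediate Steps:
$t = - \frac{2367613}{5}$ ($t = \left(- \frac{1}{5}\right) 2367613 = - \frac{2367613}{5} \approx -4.7352 \cdot 10^{5}$)
$h{\left(D \right)} = 496$ ($h{\left(D \right)} = 4 \left(4 - -120\right) = 4 \left(4 + 120\right) = 4 \cdot 124 = 496$)
$\left(-2046379 - t\right) + h{\left(80 - 1003 \right)} = \left(-2046379 - - \frac{2367613}{5}\right) + 496 = \left(-2046379 + \frac{2367613}{5}\right) + 496 = - \frac{7864282}{5} + 496 = - \frac{7861802}{5}$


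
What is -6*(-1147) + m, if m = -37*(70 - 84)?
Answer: 7400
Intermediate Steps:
m = 518 (m = -37*(-14) = 518)
-6*(-1147) + m = -6*(-1147) + 518 = 6882 + 518 = 7400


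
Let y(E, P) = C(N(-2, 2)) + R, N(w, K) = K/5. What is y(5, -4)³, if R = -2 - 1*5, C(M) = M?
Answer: -35937/125 ≈ -287.50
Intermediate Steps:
N(w, K) = K/5 (N(w, K) = K*(⅕) = K/5)
R = -7 (R = -2 - 5 = -7)
y(E, P) = -33/5 (y(E, P) = (⅕)*2 - 7 = ⅖ - 7 = -33/5)
y(5, -4)³ = (-33/5)³ = -35937/125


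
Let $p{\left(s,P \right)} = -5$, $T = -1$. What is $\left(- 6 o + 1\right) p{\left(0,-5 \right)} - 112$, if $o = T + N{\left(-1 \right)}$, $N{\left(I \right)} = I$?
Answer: $-177$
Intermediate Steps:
$o = -2$ ($o = -1 - 1 = -2$)
$\left(- 6 o + 1\right) p{\left(0,-5 \right)} - 112 = \left(\left(-6\right) \left(-2\right) + 1\right) \left(-5\right) - 112 = \left(12 + 1\right) \left(-5\right) - 112 = 13 \left(-5\right) - 112 = -65 - 112 = -177$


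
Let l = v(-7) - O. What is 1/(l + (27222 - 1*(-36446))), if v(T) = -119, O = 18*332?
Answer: 1/57573 ≈ 1.7369e-5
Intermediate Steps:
O = 5976
l = -6095 (l = -119 - 1*5976 = -119 - 5976 = -6095)
1/(l + (27222 - 1*(-36446))) = 1/(-6095 + (27222 - 1*(-36446))) = 1/(-6095 + (27222 + 36446)) = 1/(-6095 + 63668) = 1/57573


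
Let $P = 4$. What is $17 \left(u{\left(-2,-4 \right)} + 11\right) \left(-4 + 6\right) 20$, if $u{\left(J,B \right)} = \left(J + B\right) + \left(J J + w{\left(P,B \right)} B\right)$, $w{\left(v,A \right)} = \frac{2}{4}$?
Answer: $4760$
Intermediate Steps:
$w{\left(v,A \right)} = \frac{1}{2}$ ($w{\left(v,A \right)} = 2 \cdot \frac{1}{4} = \frac{1}{2}$)
$u{\left(J,B \right)} = J + J^{2} + \frac{3 B}{2}$ ($u{\left(J,B \right)} = \left(J + B\right) + \left(J J + \frac{B}{2}\right) = \left(B + J\right) + \left(J^{2} + \frac{B}{2}\right) = J + J^{2} + \frac{3 B}{2}$)
$17 \left(u{\left(-2,-4 \right)} + 11\right) \left(-4 + 6\right) 20 = 17 \left(\left(-2 + \left(-2\right)^{2} + \frac{3}{2} \left(-4\right)\right) + 11\right) \left(-4 + 6\right) 20 = 17 \left(\left(-2 + 4 - 6\right) + 11\right) 2 \cdot 20 = 17 \left(-4 + 11\right) 2 \cdot 20 = 17 \cdot 7 \cdot 2 \cdot 20 = 17 \cdot 14 \cdot 20 = 238 \cdot 20 = 4760$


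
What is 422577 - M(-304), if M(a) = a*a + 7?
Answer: 330154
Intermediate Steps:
M(a) = 7 + a² (M(a) = a² + 7 = 7 + a²)
422577 - M(-304) = 422577 - (7 + (-304)²) = 422577 - (7 + 92416) = 422577 - 1*92423 = 422577 - 92423 = 330154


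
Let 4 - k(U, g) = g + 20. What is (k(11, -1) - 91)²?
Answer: 11236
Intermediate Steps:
k(U, g) = -16 - g (k(U, g) = 4 - (g + 20) = 4 - (20 + g) = 4 + (-20 - g) = -16 - g)
(k(11, -1) - 91)² = ((-16 - 1*(-1)) - 91)² = ((-16 + 1) - 91)² = (-15 - 91)² = (-106)² = 11236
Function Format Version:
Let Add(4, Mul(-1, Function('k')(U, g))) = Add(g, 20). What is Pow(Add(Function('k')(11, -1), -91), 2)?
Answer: 11236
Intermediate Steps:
Function('k')(U, g) = Add(-16, Mul(-1, g)) (Function('k')(U, g) = Add(4, Mul(-1, Add(g, 20))) = Add(4, Mul(-1, Add(20, g))) = Add(4, Add(-20, Mul(-1, g))) = Add(-16, Mul(-1, g)))
Pow(Add(Function('k')(11, -1), -91), 2) = Pow(Add(Add(-16, Mul(-1, -1)), -91), 2) = Pow(Add(Add(-16, 1), -91), 2) = Pow(Add(-15, -91), 2) = Pow(-106, 2) = 11236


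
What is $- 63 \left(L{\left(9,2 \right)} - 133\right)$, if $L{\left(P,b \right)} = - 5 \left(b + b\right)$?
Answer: $9639$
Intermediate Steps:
$L{\left(P,b \right)} = - 10 b$ ($L{\left(P,b \right)} = - 5 \cdot 2 b = - 10 b$)
$- 63 \left(L{\left(9,2 \right)} - 133\right) = - 63 \left(\left(-10\right) 2 - 133\right) = - 63 \left(-20 - 133\right) = \left(-63\right) \left(-153\right) = 9639$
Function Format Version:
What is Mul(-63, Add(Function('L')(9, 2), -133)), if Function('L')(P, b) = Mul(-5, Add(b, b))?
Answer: 9639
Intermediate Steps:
Function('L')(P, b) = Mul(-10, b) (Function('L')(P, b) = Mul(-5, Mul(2, b)) = Mul(-10, b))
Mul(-63, Add(Function('L')(9, 2), -133)) = Mul(-63, Add(Mul(-10, 2), -133)) = Mul(-63, Add(-20, -133)) = Mul(-63, -153) = 9639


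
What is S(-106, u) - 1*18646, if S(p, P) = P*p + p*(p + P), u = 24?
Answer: -12498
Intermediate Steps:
S(p, P) = P*p + p*(P + p)
S(-106, u) - 1*18646 = -106*(-106 + 2*24) - 1*18646 = -106*(-106 + 48) - 18646 = -106*(-58) - 18646 = 6148 - 18646 = -12498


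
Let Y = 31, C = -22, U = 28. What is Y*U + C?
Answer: 846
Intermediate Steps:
Y*U + C = 31*28 - 22 = 868 - 22 = 846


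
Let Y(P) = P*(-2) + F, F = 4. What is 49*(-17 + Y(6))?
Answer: -1225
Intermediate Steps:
Y(P) = 4 - 2*P (Y(P) = P*(-2) + 4 = -2*P + 4 = 4 - 2*P)
49*(-17 + Y(6)) = 49*(-17 + (4 - 2*6)) = 49*(-17 + (4 - 12)) = 49*(-17 - 8) = 49*(-25) = -1225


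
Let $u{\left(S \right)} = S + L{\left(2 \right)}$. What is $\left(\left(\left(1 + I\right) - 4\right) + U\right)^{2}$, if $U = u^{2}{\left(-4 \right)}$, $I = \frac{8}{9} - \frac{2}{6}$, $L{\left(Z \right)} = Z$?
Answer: $\frac{196}{81} \approx 2.4198$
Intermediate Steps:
$I = \frac{5}{9}$ ($I = 8 \cdot \frac{1}{9} - \frac{1}{3} = \frac{8}{9} - \frac{1}{3} = \frac{5}{9} \approx 0.55556$)
$u{\left(S \right)} = 2 + S$ ($u{\left(S \right)} = S + 2 = 2 + S$)
$U = 4$ ($U = \left(2 - 4\right)^{2} = \left(-2\right)^{2} = 4$)
$\left(\left(\left(1 + I\right) - 4\right) + U\right)^{2} = \left(\left(\left(1 + \frac{5}{9}\right) - 4\right) + 4\right)^{2} = \left(\left(\frac{14}{9} - 4\right) + 4\right)^{2} = \left(- \frac{22}{9} + 4\right)^{2} = \left(\frac{14}{9}\right)^{2} = \frac{196}{81}$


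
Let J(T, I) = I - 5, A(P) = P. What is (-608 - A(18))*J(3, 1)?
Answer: 2504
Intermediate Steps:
J(T, I) = -5 + I
(-608 - A(18))*J(3, 1) = (-608 - 1*18)*(-5 + 1) = (-608 - 18)*(-4) = -626*(-4) = 2504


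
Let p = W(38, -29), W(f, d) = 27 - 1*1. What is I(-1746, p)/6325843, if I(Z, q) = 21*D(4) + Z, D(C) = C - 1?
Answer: -1683/6325843 ≈ -0.00026605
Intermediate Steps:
W(f, d) = 26 (W(f, d) = 27 - 1 = 26)
D(C) = -1 + C
p = 26
I(Z, q) = 63 + Z (I(Z, q) = 21*(-1 + 4) + Z = 21*3 + Z = 63 + Z)
I(-1746, p)/6325843 = (63 - 1746)/6325843 = -1683*1/6325843 = -1683/6325843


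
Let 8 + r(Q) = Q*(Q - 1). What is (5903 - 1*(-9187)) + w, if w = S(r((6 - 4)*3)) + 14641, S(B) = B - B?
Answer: 29731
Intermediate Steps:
r(Q) = -8 + Q*(-1 + Q) (r(Q) = -8 + Q*(Q - 1) = -8 + Q*(-1 + Q))
S(B) = 0
w = 14641 (w = 0 + 14641 = 14641)
(5903 - 1*(-9187)) + w = (5903 - 1*(-9187)) + 14641 = (5903 + 9187) + 14641 = 15090 + 14641 = 29731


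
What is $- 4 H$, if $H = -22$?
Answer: $88$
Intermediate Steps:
$- 4 H = \left(-4\right) \left(-22\right) = 88$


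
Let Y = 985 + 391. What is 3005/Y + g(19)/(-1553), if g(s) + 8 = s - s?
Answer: 4677773/2136928 ≈ 2.1890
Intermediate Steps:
Y = 1376
g(s) = -8 (g(s) = -8 + (s - s) = -8 + 0 = -8)
3005/Y + g(19)/(-1553) = 3005/1376 - 8/(-1553) = 3005*(1/1376) - 8*(-1/1553) = 3005/1376 + 8/1553 = 4677773/2136928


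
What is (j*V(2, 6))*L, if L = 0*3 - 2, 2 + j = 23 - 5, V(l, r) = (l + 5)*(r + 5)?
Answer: -2464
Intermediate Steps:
V(l, r) = (5 + l)*(5 + r)
j = 16 (j = -2 + (23 - 5) = -2 + 18 = 16)
L = -2 (L = 0 - 2 = -2)
(j*V(2, 6))*L = (16*(25 + 5*2 + 5*6 + 2*6))*(-2) = (16*(25 + 10 + 30 + 12))*(-2) = (16*77)*(-2) = 1232*(-2) = -2464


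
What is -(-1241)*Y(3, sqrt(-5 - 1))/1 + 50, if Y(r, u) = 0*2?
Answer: 50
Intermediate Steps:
Y(r, u) = 0
-(-1241)*Y(3, sqrt(-5 - 1))/1 + 50 = -(-1241)*0/1 + 50 = -(-1241)*0*1 + 50 = -(-1241)*0 + 50 = -73*0 + 50 = 0 + 50 = 50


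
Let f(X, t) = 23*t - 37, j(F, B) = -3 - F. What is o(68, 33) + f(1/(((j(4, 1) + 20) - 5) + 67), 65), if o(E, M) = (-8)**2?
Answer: 1522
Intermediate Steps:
o(E, M) = 64
f(X, t) = -37 + 23*t
o(68, 33) + f(1/(((j(4, 1) + 20) - 5) + 67), 65) = 64 + (-37 + 23*65) = 64 + (-37 + 1495) = 64 + 1458 = 1522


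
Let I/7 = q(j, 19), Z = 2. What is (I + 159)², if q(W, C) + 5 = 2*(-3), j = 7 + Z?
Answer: 6724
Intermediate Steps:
j = 9 (j = 7 + 2 = 9)
q(W, C) = -11 (q(W, C) = -5 + 2*(-3) = -5 - 6 = -11)
I = -77 (I = 7*(-11) = -77)
(I + 159)² = (-77 + 159)² = 82² = 6724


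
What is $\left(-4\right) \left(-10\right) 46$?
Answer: $1840$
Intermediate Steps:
$\left(-4\right) \left(-10\right) 46 = 40 \cdot 46 = 1840$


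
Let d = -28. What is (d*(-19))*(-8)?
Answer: -4256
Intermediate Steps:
(d*(-19))*(-8) = -28*(-19)*(-8) = 532*(-8) = -4256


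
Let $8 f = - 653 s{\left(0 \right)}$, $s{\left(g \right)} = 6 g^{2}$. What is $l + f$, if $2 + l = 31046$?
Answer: $31044$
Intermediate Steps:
$l = 31044$ ($l = -2 + 31046 = 31044$)
$f = 0$ ($f = \frac{\left(-653\right) 6 \cdot 0^{2}}{8} = \frac{\left(-653\right) 6 \cdot 0}{8} = \frac{\left(-653\right) 0}{8} = \frac{1}{8} \cdot 0 = 0$)
$l + f = 31044 + 0 = 31044$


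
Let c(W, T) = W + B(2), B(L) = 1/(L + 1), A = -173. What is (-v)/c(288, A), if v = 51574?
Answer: -154722/865 ≈ -178.87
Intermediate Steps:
B(L) = 1/(1 + L)
c(W, T) = 1/3 + W (c(W, T) = W + 1/(1 + 2) = W + 1/3 = 1/3 + W)
(-v)/c(288, A) = (-1*51574)/(1/3 + 288) = -51574/865/3 = -51574*3/865 = -154722/865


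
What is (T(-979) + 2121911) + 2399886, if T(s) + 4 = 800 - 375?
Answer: 4522218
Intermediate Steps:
T(s) = 421 (T(s) = -4 + (800 - 375) = -4 + 425 = 421)
(T(-979) + 2121911) + 2399886 = (421 + 2121911) + 2399886 = 2122332 + 2399886 = 4522218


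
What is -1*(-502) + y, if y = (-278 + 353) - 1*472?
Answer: 105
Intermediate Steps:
y = -397 (y = 75 - 472 = -397)
-1*(-502) + y = -1*(-502) - 397 = 502 - 397 = 105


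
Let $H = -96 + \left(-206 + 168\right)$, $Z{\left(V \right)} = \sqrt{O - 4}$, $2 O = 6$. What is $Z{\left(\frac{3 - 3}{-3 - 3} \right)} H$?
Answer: $- 134 i \approx - 134.0 i$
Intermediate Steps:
$O = 3$ ($O = \frac{1}{2} \cdot 6 = 3$)
$Z{\left(V \right)} = i$ ($Z{\left(V \right)} = \sqrt{3 - 4} = \sqrt{-1} = i$)
$H = -134$ ($H = -96 - 38 = -134$)
$Z{\left(\frac{3 - 3}{-3 - 3} \right)} H = i \left(-134\right) = - 134 i$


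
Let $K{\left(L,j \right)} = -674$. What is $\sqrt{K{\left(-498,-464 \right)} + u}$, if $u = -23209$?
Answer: $i \sqrt{23883} \approx 154.54 i$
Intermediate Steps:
$\sqrt{K{\left(-498,-464 \right)} + u} = \sqrt{-674 - 23209} = \sqrt{-23883} = i \sqrt{23883}$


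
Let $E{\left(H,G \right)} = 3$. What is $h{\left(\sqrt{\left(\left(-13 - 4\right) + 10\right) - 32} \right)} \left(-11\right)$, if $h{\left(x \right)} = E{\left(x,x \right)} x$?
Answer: $- 33 i \sqrt{39} \approx - 206.08 i$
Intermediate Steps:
$h{\left(x \right)} = 3 x$
$h{\left(\sqrt{\left(\left(-13 - 4\right) + 10\right) - 32} \right)} \left(-11\right) = 3 \sqrt{\left(\left(-13 - 4\right) + 10\right) - 32} \left(-11\right) = 3 \sqrt{\left(-17 + 10\right) - 32} \left(-11\right) = 3 \sqrt{-7 - 32} \left(-11\right) = 3 \sqrt{-39} \left(-11\right) = 3 i \sqrt{39} \left(-11\right) = - 33 i \sqrt{39}$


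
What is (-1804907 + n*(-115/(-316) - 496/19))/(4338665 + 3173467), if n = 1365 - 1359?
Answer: -5418794467/22551420264 ≈ -0.24029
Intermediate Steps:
n = 6
(-1804907 + n*(-115/(-316) - 496/19))/(4338665 + 3173467) = (-1804907 + 6*(-115/(-316) - 496/19))/(4338665 + 3173467) = (-1804907 + 6*(-115*(-1/316) - 496*1/19))/7512132 = (-1804907 + 6*(115/316 - 496/19))*(1/7512132) = (-1804907 + 6*(-154551/6004))*(1/7512132) = (-1804907 - 463653/3002)*(1/7512132) = -5418794467/3002*1/7512132 = -5418794467/22551420264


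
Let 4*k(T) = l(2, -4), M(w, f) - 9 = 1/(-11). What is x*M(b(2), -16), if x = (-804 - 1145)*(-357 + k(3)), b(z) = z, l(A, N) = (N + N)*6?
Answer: 70479738/11 ≈ 6.4072e+6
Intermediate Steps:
l(A, N) = 12*N (l(A, N) = (2*N)*6 = 12*N)
M(w, f) = 98/11 (M(w, f) = 9 + 1/(-11) = 9 - 1/11 = 98/11)
k(T) = -12 (k(T) = (12*(-4))/4 = (¼)*(-48) = -12)
x = 719181 (x = (-804 - 1145)*(-357 - 12) = -1949*(-369) = 719181)
x*M(b(2), -16) = 719181*(98/11) = 70479738/11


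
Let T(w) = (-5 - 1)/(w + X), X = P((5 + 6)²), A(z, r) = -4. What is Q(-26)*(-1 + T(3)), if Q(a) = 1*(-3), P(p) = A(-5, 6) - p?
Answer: 174/61 ≈ 2.8525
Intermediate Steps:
P(p) = -4 - p
Q(a) = -3
X = -125 (X = -4 - (5 + 6)² = -4 - 1*11² = -4 - 1*121 = -4 - 121 = -125)
T(w) = -6/(-125 + w) (T(w) = (-5 - 1)/(w - 125) = -6/(-125 + w))
Q(-26)*(-1 + T(3)) = -3*(-1 - 6/(-125 + 3)) = -3*(-1 - 6/(-122)) = -3*(-1 - 6*(-1/122)) = -3*(-1 + 3/61) = -3*(-58/61) = 174/61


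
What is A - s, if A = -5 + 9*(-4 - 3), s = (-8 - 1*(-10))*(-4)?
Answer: -60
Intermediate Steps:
s = -8 (s = (-8 + 10)*(-4) = 2*(-4) = -8)
A = -68 (A = -5 + 9*(-7) = -5 - 63 = -68)
A - s = -68 - 1*(-8) = -68 + 8 = -60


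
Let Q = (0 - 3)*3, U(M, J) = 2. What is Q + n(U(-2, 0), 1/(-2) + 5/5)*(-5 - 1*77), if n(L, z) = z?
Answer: -50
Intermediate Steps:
Q = -9 (Q = -3*3 = -9)
Q + n(U(-2, 0), 1/(-2) + 5/5)*(-5 - 1*77) = -9 + (1/(-2) + 5/5)*(-5 - 1*77) = -9 + (1*(-½) + 5*(⅕))*(-5 - 77) = -9 + (-½ + 1)*(-82) = -9 + (½)*(-82) = -9 - 41 = -50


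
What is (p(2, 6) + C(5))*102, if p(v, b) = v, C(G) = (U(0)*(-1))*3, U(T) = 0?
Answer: 204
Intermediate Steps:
C(G) = 0 (C(G) = (0*(-1))*3 = 0*3 = 0)
(p(2, 6) + C(5))*102 = (2 + 0)*102 = 2*102 = 204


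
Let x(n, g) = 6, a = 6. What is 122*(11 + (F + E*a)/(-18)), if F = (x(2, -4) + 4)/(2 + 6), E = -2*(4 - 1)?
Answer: 56791/36 ≈ 1577.5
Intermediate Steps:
E = -6 (E = -2*3 = -6)
F = 5/4 (F = (6 + 4)/(2 + 6) = 10/8 = 10*(1/8) = 5/4 ≈ 1.2500)
122*(11 + (F + E*a)/(-18)) = 122*(11 + (5/4 - 6*6)/(-18)) = 122*(11 + (5/4 - 36)*(-1/18)) = 122*(11 - 139/4*(-1/18)) = 122*(11 + 139/72) = 122*(931/72) = 56791/36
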